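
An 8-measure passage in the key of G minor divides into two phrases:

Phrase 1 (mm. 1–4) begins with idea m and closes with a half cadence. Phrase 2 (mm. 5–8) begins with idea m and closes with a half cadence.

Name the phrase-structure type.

repeated phrase

Both phrases have the same opening (m) and the same cadence (half cadence): the second is a restatement, not a consequent, so this is a repeated phrase rather than a period.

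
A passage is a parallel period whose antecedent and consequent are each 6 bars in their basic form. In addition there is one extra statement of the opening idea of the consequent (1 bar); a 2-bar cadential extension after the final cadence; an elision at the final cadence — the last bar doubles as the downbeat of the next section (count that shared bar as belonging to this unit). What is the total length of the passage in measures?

Basic parallel period: 6 + 6 = 12 bars.
12 (basic form) + 1 (extra statement) + 2 (cadential extension) = 15.
The elision shares a bar with the next section but does not change this unit's count.

15 measures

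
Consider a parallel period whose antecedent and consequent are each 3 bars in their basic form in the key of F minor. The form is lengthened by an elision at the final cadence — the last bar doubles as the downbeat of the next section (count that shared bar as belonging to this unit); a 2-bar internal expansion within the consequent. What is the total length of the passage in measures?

Basic parallel period: 3 + 3 = 6 bars.
6 (basic form) + 2 (internal expansion) = 8.
The elision shares a bar with the next section but does not change this unit's count.

8 measures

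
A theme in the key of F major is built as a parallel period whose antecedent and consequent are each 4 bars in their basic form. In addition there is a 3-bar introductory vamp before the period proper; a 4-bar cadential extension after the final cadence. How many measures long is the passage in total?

Basic parallel period: 4 + 4 = 8 bars.
8 (basic form) + 3 (introduction) + 4 (cadential extension) = 15.

15 measures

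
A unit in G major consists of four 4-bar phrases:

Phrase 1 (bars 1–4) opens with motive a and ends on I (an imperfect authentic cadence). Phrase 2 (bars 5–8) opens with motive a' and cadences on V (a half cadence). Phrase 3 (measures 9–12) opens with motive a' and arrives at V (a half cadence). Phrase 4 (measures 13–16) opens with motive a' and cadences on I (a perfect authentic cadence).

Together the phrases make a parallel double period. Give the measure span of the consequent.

measures 9–16

In a double period the first pair of phrases (ending half cadence) is the large antecedent and the second pair (ending perfect authentic cadence) is the large consequent; the consequent is measures 9–16.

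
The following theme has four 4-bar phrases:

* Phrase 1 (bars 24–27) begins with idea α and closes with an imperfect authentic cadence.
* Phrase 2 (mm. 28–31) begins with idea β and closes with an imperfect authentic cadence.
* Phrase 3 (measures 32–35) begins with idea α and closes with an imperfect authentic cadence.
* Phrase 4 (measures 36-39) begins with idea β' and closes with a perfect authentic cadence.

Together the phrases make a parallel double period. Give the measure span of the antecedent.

In a double period the first pair of phrases (ending imperfect authentic cadence) is the large antecedent and the second pair (ending perfect authentic cadence) is the large consequent; the antecedent is measures 24–31.

measures 24–31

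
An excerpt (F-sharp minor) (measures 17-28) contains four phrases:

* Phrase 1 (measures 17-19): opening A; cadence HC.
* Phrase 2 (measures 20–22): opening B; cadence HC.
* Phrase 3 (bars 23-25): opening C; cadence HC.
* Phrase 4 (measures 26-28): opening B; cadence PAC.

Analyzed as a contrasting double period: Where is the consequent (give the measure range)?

measures 23–28

In a double period the four phrases pair into a large antecedent (phrases 1–2, ending half cadence) and a large consequent (phrases 3–4, ending perfect authentic cadence). The consequent spans mm. 23–28.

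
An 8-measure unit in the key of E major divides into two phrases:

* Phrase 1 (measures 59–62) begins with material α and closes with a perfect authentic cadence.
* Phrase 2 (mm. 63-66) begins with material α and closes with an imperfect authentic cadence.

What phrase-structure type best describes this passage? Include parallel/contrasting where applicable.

phrase group

The second phrase closes with an imperfect authentic cadence, which is not stronger than the first phrase's perfect authentic cadence; without a weak→strong cadential pair there is no antecedent–consequent relationship, so this is a phrase group rather than a period.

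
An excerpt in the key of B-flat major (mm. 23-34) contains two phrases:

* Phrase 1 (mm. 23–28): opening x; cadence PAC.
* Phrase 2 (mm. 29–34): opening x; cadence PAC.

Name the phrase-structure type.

repeated phrase

Both phrases have the same opening (x) and the same cadence (perfect authentic cadence): the second is a restatement, not a consequent, so this is a repeated phrase rather than a period.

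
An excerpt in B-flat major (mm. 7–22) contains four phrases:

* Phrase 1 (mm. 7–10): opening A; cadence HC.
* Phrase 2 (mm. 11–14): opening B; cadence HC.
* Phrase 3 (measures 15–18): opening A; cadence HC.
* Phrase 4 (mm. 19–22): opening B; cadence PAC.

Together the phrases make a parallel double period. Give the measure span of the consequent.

In a double period the first pair of phrases (ending half cadence) is the large antecedent and the second pair (ending perfect authentic cadence) is the large consequent; the consequent is measures 15–22.

measures 15–22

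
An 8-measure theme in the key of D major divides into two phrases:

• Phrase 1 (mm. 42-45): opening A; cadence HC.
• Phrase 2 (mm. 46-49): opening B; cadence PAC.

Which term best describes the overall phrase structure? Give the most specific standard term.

Phrase 1 ends with a half cadence (weaker) and phrase 2 with a perfect authentic cadence (stronger): antecedent + consequent = a period.
The two phrases open with different material (A / B), so the period is contrasting.

contrasting period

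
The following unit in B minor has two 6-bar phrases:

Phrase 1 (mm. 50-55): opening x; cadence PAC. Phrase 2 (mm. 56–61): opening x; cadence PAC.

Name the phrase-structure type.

repeated phrase

Both phrases have the same opening (x) and the same cadence (perfect authentic cadence): the second is a restatement, not a consequent, so this is a repeated phrase rather than a period.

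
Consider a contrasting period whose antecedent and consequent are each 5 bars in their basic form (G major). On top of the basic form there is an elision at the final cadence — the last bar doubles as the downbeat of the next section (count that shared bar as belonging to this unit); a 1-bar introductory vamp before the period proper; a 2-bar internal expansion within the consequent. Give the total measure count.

Basic contrasting period: 5 + 5 = 10 bars.
10 (basic form) + 1 (introduction) + 2 (internal expansion) = 13.
The elision shares a bar with the next section but does not change this unit's count.

13 measures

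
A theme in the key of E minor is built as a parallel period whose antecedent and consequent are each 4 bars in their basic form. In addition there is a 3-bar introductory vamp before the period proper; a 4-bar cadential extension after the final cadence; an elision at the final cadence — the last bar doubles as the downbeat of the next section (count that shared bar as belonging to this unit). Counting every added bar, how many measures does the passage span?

15 measures

Basic parallel period: 4 + 4 = 8 bars.
8 (basic form) + 3 (introduction) + 4 (cadential extension) = 15.
The elision shares a bar with the next section but does not change this unit's count.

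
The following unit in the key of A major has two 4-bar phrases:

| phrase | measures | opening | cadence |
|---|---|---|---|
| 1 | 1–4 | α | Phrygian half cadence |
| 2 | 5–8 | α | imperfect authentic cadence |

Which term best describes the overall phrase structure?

parallel period

Phrase 1 ends with a Phrygian half cadence (weaker) and phrase 2 with an imperfect authentic cadence (stronger): antecedent + consequent = a period.
The two phrases open with the same material (α / α), so the period is parallel.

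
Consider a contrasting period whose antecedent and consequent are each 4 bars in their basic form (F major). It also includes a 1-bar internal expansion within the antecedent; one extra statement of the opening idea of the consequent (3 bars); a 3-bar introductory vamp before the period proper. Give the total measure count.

15 measures

Basic contrasting period: 4 + 4 = 8 bars.
8 (basic form) + 1 (internal expansion) + 3 (extra statement) + 3 (introduction) = 15.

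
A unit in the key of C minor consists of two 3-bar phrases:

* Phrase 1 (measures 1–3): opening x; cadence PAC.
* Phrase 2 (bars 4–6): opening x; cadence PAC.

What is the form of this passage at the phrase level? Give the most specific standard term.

repeated phrase

Both phrases have the same opening (x) and the same cadence (perfect authentic cadence): the second is a restatement, not a consequent, so this is a repeated phrase rather than a period.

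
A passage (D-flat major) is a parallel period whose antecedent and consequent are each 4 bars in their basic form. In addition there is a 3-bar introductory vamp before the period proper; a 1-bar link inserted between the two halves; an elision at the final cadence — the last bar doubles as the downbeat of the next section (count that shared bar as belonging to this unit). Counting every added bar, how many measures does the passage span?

Basic parallel period: 4 + 4 = 8 bars.
8 (basic form) + 3 (introduction) + 1 (link) = 12.
The elision shares a bar with the next section but does not change this unit's count.

12 measures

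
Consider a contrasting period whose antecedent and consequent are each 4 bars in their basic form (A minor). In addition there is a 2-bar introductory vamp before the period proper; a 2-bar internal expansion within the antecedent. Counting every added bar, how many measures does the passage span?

Basic contrasting period: 4 + 4 = 8 bars.
8 (basic form) + 2 (introduction) + 2 (internal expansion) = 12.

12 measures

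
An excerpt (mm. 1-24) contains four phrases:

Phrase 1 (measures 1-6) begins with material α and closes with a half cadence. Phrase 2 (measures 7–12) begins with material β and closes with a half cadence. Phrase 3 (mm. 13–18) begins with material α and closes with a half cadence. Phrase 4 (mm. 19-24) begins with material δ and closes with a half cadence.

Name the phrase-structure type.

Phrase 4 ends with a half cadence, no stronger than phrase 2's half cadence, so the four phrases do not form a double period; nor do phrases 3–4 duplicate 1–2, so it is not a repeated period. With no phrase reaching a conclusive cadence, the passage is a phrase group.

phrase group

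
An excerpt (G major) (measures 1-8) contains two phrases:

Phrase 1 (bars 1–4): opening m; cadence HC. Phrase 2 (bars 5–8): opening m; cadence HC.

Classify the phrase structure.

Both phrases have the same opening (m) and the same cadence (half cadence): the second is a restatement, not a consequent, so this is a repeated phrase rather than a period.

repeated phrase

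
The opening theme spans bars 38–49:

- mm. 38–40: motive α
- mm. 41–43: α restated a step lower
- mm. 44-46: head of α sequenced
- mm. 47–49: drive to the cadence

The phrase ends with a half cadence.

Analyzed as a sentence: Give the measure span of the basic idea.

The presentation of a sentence is the basic idea (bars 38-40) plus its repetition (bars 41-43); the basic idea is therefore measures 38–40.

measures 38–40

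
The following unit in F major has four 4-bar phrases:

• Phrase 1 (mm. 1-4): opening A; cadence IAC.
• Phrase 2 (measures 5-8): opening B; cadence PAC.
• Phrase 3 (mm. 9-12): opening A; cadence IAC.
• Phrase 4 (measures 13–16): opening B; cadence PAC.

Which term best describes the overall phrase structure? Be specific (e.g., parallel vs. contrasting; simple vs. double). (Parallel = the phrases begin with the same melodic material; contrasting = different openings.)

The cadence pattern IAC–PAC–IAC–PAC is weak–strong twice, and phrases 3–4 restate phrases 1–2: a period heard twice, not a double period (which would end weakly at phrase 2).

repeated period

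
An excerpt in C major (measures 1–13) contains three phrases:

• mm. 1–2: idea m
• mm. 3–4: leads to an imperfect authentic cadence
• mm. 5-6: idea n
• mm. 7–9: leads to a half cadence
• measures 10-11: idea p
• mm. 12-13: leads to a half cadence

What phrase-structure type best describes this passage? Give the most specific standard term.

The final phrase closes with a half cadence, which is not stronger than the preceding half cadence; the 3 phrases lack an overall antecedent–consequent design and so form a phrase group.

phrase group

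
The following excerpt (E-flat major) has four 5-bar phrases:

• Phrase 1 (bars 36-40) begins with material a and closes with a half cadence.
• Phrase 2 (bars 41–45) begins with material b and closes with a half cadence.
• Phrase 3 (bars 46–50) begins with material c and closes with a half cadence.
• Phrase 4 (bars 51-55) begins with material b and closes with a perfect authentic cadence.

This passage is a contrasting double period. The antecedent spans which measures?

In a double period the four phrases pair into a large antecedent (phrases 1–2, ending half cadence) and a large consequent (phrases 3–4, ending perfect authentic cadence). The antecedent spans measures 36-45.

measures 36–45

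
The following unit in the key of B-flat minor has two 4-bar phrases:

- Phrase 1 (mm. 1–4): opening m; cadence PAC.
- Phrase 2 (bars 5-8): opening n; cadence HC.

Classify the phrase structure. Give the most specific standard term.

phrase group

The second phrase closes with a half cadence, which is not stronger than the first phrase's perfect authentic cadence; without a weak→strong cadential pair there is no antecedent–consequent relationship, so this is a phrase group rather than a period.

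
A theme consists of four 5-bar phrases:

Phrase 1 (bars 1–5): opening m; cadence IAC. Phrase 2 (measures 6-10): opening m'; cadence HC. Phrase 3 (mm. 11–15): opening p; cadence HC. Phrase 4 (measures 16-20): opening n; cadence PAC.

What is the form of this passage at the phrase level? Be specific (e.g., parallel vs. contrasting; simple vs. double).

contrasting double period

Four phrases in two halves: the first half (bars 1-10) ends with a half cadence, the second (mm. 11–20) with a perfect authentic cadence — a large antecedent–consequent pair, i.e. a double period.
Phrase 3 begins with different material from phrase 1, making it contrasting.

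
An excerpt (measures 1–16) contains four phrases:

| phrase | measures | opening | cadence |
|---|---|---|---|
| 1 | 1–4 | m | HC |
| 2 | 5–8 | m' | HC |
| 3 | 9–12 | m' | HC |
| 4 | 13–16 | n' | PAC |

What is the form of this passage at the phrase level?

Four phrases in two halves: the first half (mm. 1–8) ends with a half cadence, the second (measures 9–16) with a perfect authentic cadence — a large antecedent–consequent pair, i.e. a double period.
Phrase 3 begins with the same material as phrase 1, making it parallel.

parallel double period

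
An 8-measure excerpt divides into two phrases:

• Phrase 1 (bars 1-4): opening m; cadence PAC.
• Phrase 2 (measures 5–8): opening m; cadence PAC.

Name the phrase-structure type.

Both phrases have the same opening (m) and the same cadence (perfect authentic cadence): the second is a restatement, not a consequent, so this is a repeated phrase rather than a period.

repeated phrase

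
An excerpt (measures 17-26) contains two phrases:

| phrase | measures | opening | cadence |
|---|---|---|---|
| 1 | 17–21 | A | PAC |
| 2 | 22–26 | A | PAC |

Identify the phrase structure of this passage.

repeated phrase

Both phrases have the same opening (A) and the same cadence (perfect authentic cadence): the second is a restatement, not a consequent, so this is a repeated phrase rather than a period.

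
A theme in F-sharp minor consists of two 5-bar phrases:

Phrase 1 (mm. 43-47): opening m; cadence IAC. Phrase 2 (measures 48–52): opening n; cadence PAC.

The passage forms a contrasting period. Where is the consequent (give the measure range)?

measures 48–52

The antecedent is the phrase ending with the weaker cadence (imperfect authentic cadence, phrase 1) and the consequent the one ending more conclusively (perfect authentic cadence, phrase 2); the consequent is measures 48–52.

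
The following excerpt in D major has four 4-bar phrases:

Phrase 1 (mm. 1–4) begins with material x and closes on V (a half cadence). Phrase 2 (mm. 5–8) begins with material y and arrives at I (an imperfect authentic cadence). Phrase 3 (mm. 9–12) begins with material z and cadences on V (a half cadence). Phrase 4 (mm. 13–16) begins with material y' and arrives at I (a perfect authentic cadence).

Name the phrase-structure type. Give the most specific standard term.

contrasting double period

Four phrases in two halves: the first half (mm. 1–8) ends with an imperfect authentic cadence, the second (measures 9–16) with a perfect authentic cadence — a large antecedent–consequent pair, i.e. a double period.
Phrase 3 begins with different material from phrase 1, making it contrasting.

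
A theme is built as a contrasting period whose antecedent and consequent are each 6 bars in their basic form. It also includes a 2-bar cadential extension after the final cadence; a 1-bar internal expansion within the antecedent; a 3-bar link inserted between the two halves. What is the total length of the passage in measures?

18 measures

Basic contrasting period: 6 + 6 = 12 bars.
12 (basic form) + 2 (cadential extension) + 1 (internal expansion) + 3 (link) = 18.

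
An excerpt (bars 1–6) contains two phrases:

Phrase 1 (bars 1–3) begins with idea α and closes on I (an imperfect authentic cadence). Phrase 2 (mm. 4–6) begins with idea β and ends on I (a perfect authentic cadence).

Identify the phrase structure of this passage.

contrasting period

Phrase 1 ends with an imperfect authentic cadence (weaker) and phrase 2 with a perfect authentic cadence (stronger): antecedent + consequent = a period.
The two phrases open with different material (α / β), so the period is contrasting.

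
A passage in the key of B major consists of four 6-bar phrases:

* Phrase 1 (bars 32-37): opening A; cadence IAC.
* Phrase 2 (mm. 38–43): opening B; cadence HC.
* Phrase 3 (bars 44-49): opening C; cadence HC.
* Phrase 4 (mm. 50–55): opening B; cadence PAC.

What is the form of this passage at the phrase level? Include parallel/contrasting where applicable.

contrasting double period

Four phrases in two halves: the first half (bars 32-43) ends with a half cadence, the second (mm. 44–55) with a perfect authentic cadence — a large antecedent–consequent pair, i.e. a double period.
Phrase 3 begins with different material from phrase 1, making it contrasting.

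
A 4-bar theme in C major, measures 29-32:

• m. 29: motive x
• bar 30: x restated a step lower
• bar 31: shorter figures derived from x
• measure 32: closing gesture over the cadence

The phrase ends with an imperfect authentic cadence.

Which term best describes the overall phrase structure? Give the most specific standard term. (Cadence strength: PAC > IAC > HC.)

sentence

Basic idea (m. 29) + its repetition (measure 30) form the presentation; fragmentation and cadence (mm. 31-32) form the continuation — the 4-bar whole is a sentence.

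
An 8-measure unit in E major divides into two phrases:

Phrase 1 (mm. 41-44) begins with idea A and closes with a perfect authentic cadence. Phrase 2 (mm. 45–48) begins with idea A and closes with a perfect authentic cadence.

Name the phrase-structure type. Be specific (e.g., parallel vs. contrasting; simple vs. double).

Both phrases have the same opening (A) and the same cadence (perfect authentic cadence): the second is a restatement, not a consequent, so this is a repeated phrase rather than a period.

repeated phrase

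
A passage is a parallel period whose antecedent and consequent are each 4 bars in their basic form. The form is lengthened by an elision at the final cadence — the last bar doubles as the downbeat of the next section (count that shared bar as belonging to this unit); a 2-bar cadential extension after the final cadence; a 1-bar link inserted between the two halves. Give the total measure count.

11 measures

Basic parallel period: 4 + 4 = 8 bars.
8 (basic form) + 2 (cadential extension) + 1 (link) = 11.
The elision shares a bar with the next section but does not change this unit's count.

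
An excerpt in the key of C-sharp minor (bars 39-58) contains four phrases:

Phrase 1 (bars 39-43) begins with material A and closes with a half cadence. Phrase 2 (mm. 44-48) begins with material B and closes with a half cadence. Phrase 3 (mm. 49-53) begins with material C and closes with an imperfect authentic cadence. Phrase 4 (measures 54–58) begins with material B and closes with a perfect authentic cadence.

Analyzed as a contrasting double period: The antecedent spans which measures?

measures 39–48

In a double period the four phrases pair into a large antecedent (phrases 1–2, ending half cadence) and a large consequent (phrases 3–4, ending perfect authentic cadence). The antecedent spans bars 39–48.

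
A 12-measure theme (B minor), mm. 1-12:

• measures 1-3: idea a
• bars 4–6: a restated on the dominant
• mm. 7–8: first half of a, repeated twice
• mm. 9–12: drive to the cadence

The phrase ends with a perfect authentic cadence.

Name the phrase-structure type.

Basic idea (measures 1–3) + its repetition (measures 4–6) form the presentation; fragmentation and cadence (mm. 7–12) form the continuation — the 12-bar whole is a sentence.

sentence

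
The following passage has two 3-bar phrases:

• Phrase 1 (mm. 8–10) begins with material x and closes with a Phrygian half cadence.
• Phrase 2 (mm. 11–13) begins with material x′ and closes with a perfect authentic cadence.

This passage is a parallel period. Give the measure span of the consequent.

measures 11–13

The antecedent is the phrase ending with the weaker cadence (Phrygian half cadence, phrase 1) and the consequent the one ending more conclusively (perfect authentic cadence, phrase 2); the consequent is measures 11–13.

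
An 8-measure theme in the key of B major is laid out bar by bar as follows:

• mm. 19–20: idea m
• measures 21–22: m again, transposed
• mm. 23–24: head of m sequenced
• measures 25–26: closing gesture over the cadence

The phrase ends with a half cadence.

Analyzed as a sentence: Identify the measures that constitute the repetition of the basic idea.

measures 21–22

The presentation of a sentence is the basic idea (measures 19–20) plus its repetition (measures 21–22); the repetition of the basic idea is therefore mm. 21–22.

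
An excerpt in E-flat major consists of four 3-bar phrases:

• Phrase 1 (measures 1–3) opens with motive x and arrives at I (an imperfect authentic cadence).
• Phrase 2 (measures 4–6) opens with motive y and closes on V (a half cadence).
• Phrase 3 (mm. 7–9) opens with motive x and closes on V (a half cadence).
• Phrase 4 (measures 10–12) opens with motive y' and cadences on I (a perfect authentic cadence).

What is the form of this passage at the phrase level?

parallel double period

Four phrases in two halves: the first half (mm. 1-6) ends with a half cadence, the second (measures 7-12) with a perfect authentic cadence — a large antecedent–consequent pair, i.e. a double period.
Phrase 3 begins with the same material as phrase 1, making it parallel.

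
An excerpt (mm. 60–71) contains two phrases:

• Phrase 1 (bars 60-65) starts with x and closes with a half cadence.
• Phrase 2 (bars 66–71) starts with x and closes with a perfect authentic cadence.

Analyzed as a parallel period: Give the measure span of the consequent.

The antecedent is the phrase ending with the weaker cadence (half cadence, phrase 1) and the consequent the one ending more conclusively (perfect authentic cadence, phrase 2); the consequent is mm. 66–71.

measures 66–71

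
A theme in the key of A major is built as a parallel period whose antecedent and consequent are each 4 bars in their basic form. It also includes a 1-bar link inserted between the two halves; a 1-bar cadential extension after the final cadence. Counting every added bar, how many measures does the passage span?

10 measures

Basic parallel period: 4 + 4 = 8 bars.
8 (basic form) + 1 (link) + 1 (cadential extension) = 10.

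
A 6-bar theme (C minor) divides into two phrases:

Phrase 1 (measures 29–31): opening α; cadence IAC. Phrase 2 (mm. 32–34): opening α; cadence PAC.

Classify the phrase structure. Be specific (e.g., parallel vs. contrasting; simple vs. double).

Phrase 1 ends with an imperfect authentic cadence (weaker) and phrase 2 with a perfect authentic cadence (stronger): antecedent + consequent = a period.
The two phrases open with the same material (α / α), so the period is parallel.

parallel period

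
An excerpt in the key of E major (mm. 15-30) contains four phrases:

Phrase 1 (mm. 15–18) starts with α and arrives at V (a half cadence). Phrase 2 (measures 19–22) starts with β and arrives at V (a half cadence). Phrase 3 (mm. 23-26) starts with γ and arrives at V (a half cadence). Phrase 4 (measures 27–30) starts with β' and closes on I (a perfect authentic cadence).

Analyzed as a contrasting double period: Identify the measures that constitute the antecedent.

measures 15–22

In a double period the four phrases pair into a large antecedent (phrases 1–2, ending half cadence) and a large consequent (phrases 3–4, ending perfect authentic cadence). The antecedent spans bars 15–22.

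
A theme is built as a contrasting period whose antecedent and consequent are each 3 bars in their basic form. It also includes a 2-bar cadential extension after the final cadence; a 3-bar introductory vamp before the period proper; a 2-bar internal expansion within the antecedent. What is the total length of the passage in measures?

13 measures

Basic contrasting period: 3 + 3 = 6 bars.
6 (basic form) + 2 (cadential extension) + 3 (introduction) + 2 (internal expansion) = 13.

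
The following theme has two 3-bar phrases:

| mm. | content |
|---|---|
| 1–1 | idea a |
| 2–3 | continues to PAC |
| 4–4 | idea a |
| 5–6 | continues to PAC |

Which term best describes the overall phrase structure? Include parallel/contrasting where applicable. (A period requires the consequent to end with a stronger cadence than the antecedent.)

Both phrases have the same opening (a) and the same cadence (perfect authentic cadence): the second is a restatement, not a consequent, so this is a repeated phrase rather than a period.

repeated phrase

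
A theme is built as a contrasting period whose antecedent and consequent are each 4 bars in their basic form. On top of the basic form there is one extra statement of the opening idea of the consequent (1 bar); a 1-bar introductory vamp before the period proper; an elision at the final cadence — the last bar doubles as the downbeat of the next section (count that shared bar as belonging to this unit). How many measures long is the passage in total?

10 measures

Basic contrasting period: 4 + 4 = 8 bars.
8 (basic form) + 1 (extra statement) + 1 (introduction) = 10.
The elision shares a bar with the next section but does not change this unit's count.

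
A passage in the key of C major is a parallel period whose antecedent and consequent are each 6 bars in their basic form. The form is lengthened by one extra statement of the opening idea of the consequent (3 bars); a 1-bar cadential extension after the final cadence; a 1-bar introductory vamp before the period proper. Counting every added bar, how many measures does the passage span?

17 measures

Basic parallel period: 6 + 6 = 12 bars.
12 (basic form) + 3 (extra statement) + 1 (cadential extension) + 1 (introduction) = 17.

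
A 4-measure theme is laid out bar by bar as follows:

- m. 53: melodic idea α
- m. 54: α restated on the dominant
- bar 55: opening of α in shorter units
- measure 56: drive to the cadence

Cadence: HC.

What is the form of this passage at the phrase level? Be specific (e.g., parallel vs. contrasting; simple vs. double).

sentence

Basic idea (m. 53) + its repetition (measure 54) form the presentation; fragmentation and cadence (mm. 55–56) form the continuation — the 4-bar whole is a sentence.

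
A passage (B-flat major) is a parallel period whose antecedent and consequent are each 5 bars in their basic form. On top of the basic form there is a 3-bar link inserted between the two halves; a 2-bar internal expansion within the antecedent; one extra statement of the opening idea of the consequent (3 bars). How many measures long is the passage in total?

Basic parallel period: 5 + 5 = 10 bars.
10 (basic form) + 3 (link) + 2 (internal expansion) + 3 (extra statement) = 18.

18 measures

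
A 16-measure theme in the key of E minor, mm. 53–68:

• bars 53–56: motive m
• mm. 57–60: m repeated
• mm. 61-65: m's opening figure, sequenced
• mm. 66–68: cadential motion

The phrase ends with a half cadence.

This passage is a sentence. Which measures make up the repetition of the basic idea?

measures 57–60

The presentation of a sentence is the basic idea (mm. 53–56) plus its repetition (measures 57–60); the repetition of the basic idea is therefore mm. 57–60.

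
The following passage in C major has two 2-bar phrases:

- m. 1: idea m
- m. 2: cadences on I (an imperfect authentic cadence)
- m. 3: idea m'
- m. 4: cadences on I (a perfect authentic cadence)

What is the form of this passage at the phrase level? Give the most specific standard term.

Phrase 1 ends with an imperfect authentic cadence (weaker) and phrase 2 with a perfect authentic cadence (stronger): antecedent + consequent = a period.
The two phrases open with the same material (m / m'), so the period is parallel.

parallel period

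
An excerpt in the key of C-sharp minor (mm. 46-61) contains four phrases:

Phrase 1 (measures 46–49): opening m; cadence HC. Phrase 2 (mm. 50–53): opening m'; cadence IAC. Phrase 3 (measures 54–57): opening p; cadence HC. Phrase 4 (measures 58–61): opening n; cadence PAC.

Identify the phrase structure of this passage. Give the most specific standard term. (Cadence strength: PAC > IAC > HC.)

contrasting double period

Four phrases in two halves: the first half (measures 46-53) ends with an imperfect authentic cadence, the second (mm. 54–61) with a perfect authentic cadence — a large antecedent–consequent pair, i.e. a double period.
Phrase 3 begins with different material from phrase 1, making it contrasting.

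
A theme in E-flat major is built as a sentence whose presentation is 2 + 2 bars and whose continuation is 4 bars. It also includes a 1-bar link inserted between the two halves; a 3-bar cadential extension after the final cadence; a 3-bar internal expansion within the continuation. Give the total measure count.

15 measures

Basic sentence: 2 + 2 + 4 = 8 bars.
8 (basic form) + 1 (link) + 3 (cadential extension) + 3 (internal expansion) = 15.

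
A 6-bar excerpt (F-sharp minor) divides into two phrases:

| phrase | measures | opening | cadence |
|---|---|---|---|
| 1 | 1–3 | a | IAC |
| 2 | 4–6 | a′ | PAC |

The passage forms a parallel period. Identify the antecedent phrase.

The phrase ending with the weaker cadence (imperfect authentic cadence) is the antecedent; the one ending more conclusively (perfect authentic cadence) is the consequent. The antecedent is phrase 1.

phrase 1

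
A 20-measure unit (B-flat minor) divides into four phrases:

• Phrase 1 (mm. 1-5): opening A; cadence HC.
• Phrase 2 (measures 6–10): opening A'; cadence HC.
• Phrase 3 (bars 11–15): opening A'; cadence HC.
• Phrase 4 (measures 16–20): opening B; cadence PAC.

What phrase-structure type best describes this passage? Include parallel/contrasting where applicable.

Four phrases in two halves: the first half (mm. 1–10) ends with a half cadence, the second (measures 11–20) with a perfect authentic cadence — a large antecedent–consequent pair, i.e. a double period.
Phrase 3 begins with the same material as phrase 1, making it parallel.

parallel double period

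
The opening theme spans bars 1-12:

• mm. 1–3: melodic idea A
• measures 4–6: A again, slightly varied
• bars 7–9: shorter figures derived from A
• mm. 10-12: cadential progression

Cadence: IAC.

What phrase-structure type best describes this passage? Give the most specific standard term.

sentence

Basic idea (mm. 1–3) + its repetition (bars 4–6) form the presentation; fragmentation and cadence (bars 7-12) form the continuation — the 12-bar whole is a sentence.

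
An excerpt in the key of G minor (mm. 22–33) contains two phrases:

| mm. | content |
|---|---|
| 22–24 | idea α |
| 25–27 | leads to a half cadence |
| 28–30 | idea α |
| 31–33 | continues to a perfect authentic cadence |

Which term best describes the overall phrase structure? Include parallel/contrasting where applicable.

Phrase 1 ends with a half cadence (weaker) and phrase 2 with a perfect authentic cadence (stronger): antecedent + consequent = a period.
The two phrases open with the same material (α / α), so the period is parallel.

parallel period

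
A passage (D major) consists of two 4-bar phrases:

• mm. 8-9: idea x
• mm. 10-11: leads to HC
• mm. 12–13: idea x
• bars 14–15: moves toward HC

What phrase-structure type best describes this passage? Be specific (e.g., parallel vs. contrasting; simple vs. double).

Both phrases have the same opening (x) and the same cadence (half cadence): the second is a restatement, not a consequent, so this is a repeated phrase rather than a period.

repeated phrase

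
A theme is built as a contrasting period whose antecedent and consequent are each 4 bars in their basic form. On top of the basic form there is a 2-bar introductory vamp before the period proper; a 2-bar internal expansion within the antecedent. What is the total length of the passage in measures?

Basic contrasting period: 4 + 4 = 8 bars.
8 (basic form) + 2 (introduction) + 2 (internal expansion) = 12.

12 measures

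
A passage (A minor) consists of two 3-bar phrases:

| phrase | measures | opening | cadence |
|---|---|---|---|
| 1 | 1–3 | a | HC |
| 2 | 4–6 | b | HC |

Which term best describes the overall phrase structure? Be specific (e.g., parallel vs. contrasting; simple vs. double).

phrase group

The second phrase closes with a half cadence, which is not stronger than the first phrase's half cadence; without a weak→strong cadential pair there is no antecedent–consequent relationship, so this is a phrase group rather than a period.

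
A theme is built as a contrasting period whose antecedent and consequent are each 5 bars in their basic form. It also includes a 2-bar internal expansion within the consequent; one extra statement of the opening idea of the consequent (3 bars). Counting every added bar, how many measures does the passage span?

15 measures

Basic contrasting period: 5 + 5 = 10 bars.
10 (basic form) + 2 (internal expansion) + 3 (extra statement) = 15.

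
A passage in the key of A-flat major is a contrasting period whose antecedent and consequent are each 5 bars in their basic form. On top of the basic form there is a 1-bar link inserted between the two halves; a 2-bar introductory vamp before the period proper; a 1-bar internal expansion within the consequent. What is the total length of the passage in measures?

Basic contrasting period: 5 + 5 = 10 bars.
10 (basic form) + 1 (link) + 2 (introduction) + 1 (internal expansion) = 14.

14 measures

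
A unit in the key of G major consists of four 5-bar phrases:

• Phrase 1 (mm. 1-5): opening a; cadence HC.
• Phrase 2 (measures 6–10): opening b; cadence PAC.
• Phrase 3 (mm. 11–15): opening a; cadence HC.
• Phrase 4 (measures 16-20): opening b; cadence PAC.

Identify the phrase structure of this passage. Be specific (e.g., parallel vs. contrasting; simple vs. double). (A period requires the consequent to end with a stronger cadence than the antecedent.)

repeated period

The cadence pattern HC–PAC–HC–PAC is weak–strong twice, and phrases 3–4 restate phrases 1–2: a period heard twice, not a double period (which would end weakly at phrase 2).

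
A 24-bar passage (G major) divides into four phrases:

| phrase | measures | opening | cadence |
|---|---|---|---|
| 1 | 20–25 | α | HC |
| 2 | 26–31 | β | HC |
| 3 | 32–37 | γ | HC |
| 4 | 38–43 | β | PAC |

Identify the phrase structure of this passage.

contrasting double period

Four phrases in two halves: the first half (bars 20–31) ends with a half cadence, the second (mm. 32-43) with a perfect authentic cadence — a large antecedent–consequent pair, i.e. a double period.
Phrase 3 begins with different material from phrase 1, making it contrasting.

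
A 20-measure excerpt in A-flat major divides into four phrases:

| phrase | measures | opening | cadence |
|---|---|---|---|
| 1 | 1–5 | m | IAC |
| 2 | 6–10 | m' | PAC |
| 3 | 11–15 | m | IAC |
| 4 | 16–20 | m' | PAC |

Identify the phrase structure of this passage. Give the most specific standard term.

The cadence pattern IAC–PAC–IAC–PAC is weak–strong twice, and phrases 3–4 restate phrases 1–2: a period heard twice, not a double period (which would end weakly at phrase 2).

repeated period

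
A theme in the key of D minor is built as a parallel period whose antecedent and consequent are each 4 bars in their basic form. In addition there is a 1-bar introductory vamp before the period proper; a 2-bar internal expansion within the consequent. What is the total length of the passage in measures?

Basic parallel period: 4 + 4 = 8 bars.
8 (basic form) + 1 (introduction) + 2 (internal expansion) = 11.

11 measures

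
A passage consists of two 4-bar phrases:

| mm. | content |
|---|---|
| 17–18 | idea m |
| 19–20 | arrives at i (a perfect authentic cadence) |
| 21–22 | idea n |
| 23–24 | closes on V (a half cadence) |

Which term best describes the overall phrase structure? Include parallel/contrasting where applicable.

The second phrase closes with a half cadence, which is not stronger than the first phrase's perfect authentic cadence; without a weak→strong cadential pair there is no antecedent–consequent relationship, so this is a phrase group rather than a period.

phrase group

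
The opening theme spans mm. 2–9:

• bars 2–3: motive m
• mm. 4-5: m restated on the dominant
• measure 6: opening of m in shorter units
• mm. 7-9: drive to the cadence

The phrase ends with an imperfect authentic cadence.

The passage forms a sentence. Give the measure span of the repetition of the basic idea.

The presentation of a sentence is the basic idea (bars 2-3) plus its repetition (bars 4-5); the repetition of the basic idea is therefore mm. 4–5.

measures 4–5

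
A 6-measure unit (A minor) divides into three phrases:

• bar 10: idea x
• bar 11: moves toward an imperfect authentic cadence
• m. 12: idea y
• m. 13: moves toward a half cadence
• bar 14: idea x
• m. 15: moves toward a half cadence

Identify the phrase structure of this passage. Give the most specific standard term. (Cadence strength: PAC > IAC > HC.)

phrase group

The final phrase closes with a half cadence, which is not stronger than the preceding half cadence; the 3 phrases lack an overall antecedent–consequent design and so form a phrase group.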